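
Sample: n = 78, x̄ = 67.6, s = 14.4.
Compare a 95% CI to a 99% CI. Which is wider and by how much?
99% CI is wider by 2.12

df = 77
95% CI: t* = 1.991, (64.35, 70.85), width = 2 · t* · s/√n = 6.49
99% CI: t* = 2.641, (63.29, 71.91), width = 2 · t* · s/√n = 8.61

The 99% CI is wider by 8.61 - 6.49 = 2.12.
Higher confidence requires a wider interval.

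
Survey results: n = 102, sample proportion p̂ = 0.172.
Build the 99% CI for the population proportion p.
(0.076, 0.268)

Proportion CI:
SE = √(p̂(1-p̂)/n) = √(0.172 · 0.828 / 102) = 0.03737

z* = 2.576
Margin = z* · SE = 2.576 · 0.03737 = 0.0963

CI: 0.172 ± 0.0963 = (0.076, 0.268)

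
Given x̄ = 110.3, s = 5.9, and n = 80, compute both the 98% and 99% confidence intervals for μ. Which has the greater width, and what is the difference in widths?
99% CI is wider by 0.35

df = 79
98% CI: t* = 2.374, (108.73, 111.87), width = 2 · t* · s/√n = 3.13
99% CI: t* = 2.640, (108.56, 112.04), width = 2 · t* · s/√n = 3.48

The 99% CI is wider by 3.48 - 3.13 = 0.35.
Higher confidence requires a wider interval.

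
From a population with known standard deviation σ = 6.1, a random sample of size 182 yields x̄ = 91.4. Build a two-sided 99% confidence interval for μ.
(90.24, 92.56)

z-interval (σ known):
z* = 2.576 for 99% confidence

Margin of error = z* · σ/√n = 2.576 · 6.1/√182 = 1.16

CI: (91.4 - 1.16, 91.4 + 1.16) = (90.24, 92.56)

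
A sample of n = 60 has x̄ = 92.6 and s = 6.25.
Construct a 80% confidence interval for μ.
(91.55, 93.65)

t-interval (σ unknown):
df = n - 1 = 59
t* = 1.296 for 80% confidence

Margin of error = t* · s/√n = 1.296 · 6.25/√60 = 1.05

CI: (91.55, 93.65)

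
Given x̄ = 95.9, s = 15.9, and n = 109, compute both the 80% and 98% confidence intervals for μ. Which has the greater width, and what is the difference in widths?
98% CI is wider by 3.26

df = 108
80% CI: t* = 1.289, (93.94, 97.86), width = 2 · t* · s/√n = 3.93
98% CI: t* = 2.361, (92.30, 99.50), width = 2 · t* · s/√n = 7.19

The 98% CI is wider by 7.19 - 3.93 = 3.26.
Higher confidence requires a wider interval.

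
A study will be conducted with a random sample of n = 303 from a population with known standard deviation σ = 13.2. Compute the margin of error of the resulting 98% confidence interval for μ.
Margin of error = 1.76

Margin of error = z* · σ/√n
= 2.326 · 13.2/√303
= 2.326 · 13.2/17.4069
= 1.76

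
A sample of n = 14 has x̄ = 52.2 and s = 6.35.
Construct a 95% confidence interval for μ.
(48.53, 55.87)

t-interval (σ unknown):
df = n - 1 = 13
t* = 2.160 for 95% confidence

Margin of error = t* · s/√n = 2.160 · 6.35/√14 = 3.67

CI: (48.53, 55.87)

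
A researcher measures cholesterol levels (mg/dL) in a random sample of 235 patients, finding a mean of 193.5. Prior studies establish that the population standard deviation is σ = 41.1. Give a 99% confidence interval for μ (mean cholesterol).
(186.59, 200.41)

z-interval (σ known):
z* = 2.576 for 99% confidence

Margin of error = z* · σ/√n = 2.576 · 41.1/√235 = 6.91

CI: (193.5 - 6.91, 193.5 + 6.91) = (186.59, 200.41)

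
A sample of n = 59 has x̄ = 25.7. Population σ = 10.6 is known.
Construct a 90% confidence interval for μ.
(23.43, 27.97)

z-interval (σ known):
z* = 1.645 for 90% confidence

Margin of error = z* · σ/√n = 1.645 · 10.6/√59 = 2.27

CI: (25.7 - 2.27, 25.7 + 2.27) = (23.43, 27.97)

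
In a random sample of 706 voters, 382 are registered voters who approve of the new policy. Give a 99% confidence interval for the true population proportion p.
(0.493, 0.589)

Proportion CI:
p̂ = 382/706 = 0.54108
SE = √(p̂(1-p̂)/n) = √(0.54108 · 0.45892 / 706) = 0.01875

z* = 2.576
Margin = z* · SE = 2.576 · 0.01875 = 0.0483

CI: 0.54108 ± 0.0483 = (0.493, 0.589)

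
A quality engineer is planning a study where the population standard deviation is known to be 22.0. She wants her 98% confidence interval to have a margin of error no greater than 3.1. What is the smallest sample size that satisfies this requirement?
n ≥ 273

For margin E ≤ 3.1:
n ≥ (z* · σ / E)²
n ≥ (2.326 · 22.0 / 3.1)²
n ≥ 272.48

Minimum n = 273 (rounding up)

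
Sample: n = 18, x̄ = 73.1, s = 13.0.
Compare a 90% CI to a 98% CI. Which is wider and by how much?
98% CI is wider by 5.07

df = 17
90% CI: t* = 1.740, (67.77, 78.43), width = 2 · t* · s/√n = 10.66
98% CI: t* = 2.567, (65.23, 80.97), width = 2 · t* · s/√n = 15.73

The 98% CI is wider by 15.73 - 10.66 = 5.07.
Higher confidence requires a wider interval.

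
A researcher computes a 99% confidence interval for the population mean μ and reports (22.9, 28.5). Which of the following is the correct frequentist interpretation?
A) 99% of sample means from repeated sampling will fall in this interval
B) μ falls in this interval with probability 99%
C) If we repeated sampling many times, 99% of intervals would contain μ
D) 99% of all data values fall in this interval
C

A) Wrong — coverage applies to intervals containing μ, not to future x̄ values.
B) Wrong — μ is fixed; the randomness lives in the interval, not in μ.
C) Correct — this is the frequentist long-run coverage interpretation.
D) Wrong — a CI is about the parameter μ, not individual data values.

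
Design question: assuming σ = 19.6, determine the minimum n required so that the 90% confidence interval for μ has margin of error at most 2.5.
n ≥ 167

For margin E ≤ 2.5:
n ≥ (z* · σ / E)²
n ≥ (1.645 · 19.6 / 2.5)²
n ≥ 166.33

Minimum n = 167 (rounding up)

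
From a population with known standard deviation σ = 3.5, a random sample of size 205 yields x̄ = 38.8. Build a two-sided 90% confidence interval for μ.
(38.40, 39.20)

z-interval (σ known):
z* = 1.645 for 90% confidence

Margin of error = z* · σ/√n = 1.645 · 3.5/√205 = 0.40

CI: (38.8 - 0.40, 38.8 + 0.40) = (38.40, 39.20)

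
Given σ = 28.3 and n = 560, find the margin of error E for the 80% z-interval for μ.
Margin of error = 1.53

Margin of error = z* · σ/√n
= 1.282 · 28.3/√560
= 1.282 · 28.3/23.6643
= 1.53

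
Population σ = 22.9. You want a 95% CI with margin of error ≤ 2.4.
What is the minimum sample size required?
n ≥ 350

For margin E ≤ 2.4:
n ≥ (z* · σ / E)²
n ≥ (1.960 · 22.9 / 2.4)²
n ≥ 349.75

Minimum n = 350 (rounding up)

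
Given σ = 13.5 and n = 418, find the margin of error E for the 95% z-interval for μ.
Margin of error = 1.29

Margin of error = z* · σ/√n
= 1.960 · 13.5/√418
= 1.960 · 13.5/20.4450
= 1.29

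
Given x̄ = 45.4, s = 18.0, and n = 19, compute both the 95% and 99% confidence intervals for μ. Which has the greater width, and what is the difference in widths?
99% CI is wider by 6.42

df = 18
95% CI: t* = 2.101, (36.72, 54.08), width = 2 · t* · s/√n = 17.35
99% CI: t* = 2.878, (33.52, 57.28), width = 2 · t* · s/√n = 23.77

The 99% CI is wider by 23.77 - 17.35 = 6.42.
Higher confidence requires a wider interval.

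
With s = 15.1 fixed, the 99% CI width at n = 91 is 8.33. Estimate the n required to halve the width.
n ≈ 364

CI width ∝ 1/√n
To reduce width by factor 2, need √n to grow by 2 → need 2² = 4 times as many samples.

Current: n = 91, width = 8.33
New: n = 364, width ≈ 4.10

Width reduced by factor of 8.33/4.10 = 2.03.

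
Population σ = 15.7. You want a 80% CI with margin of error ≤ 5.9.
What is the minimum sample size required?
n ≥ 12

For margin E ≤ 5.9:
n ≥ (z* · σ / E)²
n ≥ (1.282 · 15.7 / 5.9)²
n ≥ 11.64

Minimum n = 12 (rounding up)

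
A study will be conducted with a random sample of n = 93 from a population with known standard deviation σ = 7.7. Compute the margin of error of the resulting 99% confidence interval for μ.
Margin of error = 2.06

Margin of error = z* · σ/√n
= 2.576 · 7.7/√93
= 2.576 · 7.7/9.6437
= 2.06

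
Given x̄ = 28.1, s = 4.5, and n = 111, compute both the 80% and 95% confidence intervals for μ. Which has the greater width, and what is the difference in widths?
95% CI is wider by 0.59

df = 110
80% CI: t* = 1.289, (27.55, 28.65), width = 2 · t* · s/√n = 1.10
95% CI: t* = 1.982, (27.25, 28.95), width = 2 · t* · s/√n = 1.69

The 95% CI is wider by 1.69 - 1.10 = 0.59.
Higher confidence requires a wider interval.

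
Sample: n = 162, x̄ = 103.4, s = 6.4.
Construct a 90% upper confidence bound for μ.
μ ≤ 104.05

Upper bound (one-sided):
t* = 1.287 (one-sided for 90%)
Upper bound = x̄ + t* · s/√n = 103.4 + 1.287 · 6.4/√162 = 104.05

We are 90% confident that μ ≤ 104.05.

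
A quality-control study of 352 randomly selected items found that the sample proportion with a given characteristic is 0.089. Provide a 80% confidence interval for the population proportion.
(0.070, 0.108)

Proportion CI:
SE = √(p̂(1-p̂)/n) = √(0.089 · 0.911 / 352) = 0.01518

z* = 1.282
Margin = z* · SE = 1.282 · 0.01518 = 0.0195

CI: 0.089 ± 0.0195 = (0.070, 0.108)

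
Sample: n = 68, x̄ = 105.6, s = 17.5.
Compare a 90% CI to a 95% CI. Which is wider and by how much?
95% CI is wider by 1.39

df = 67
90% CI: t* = 1.668, (102.06, 109.14), width = 2 · t* · s/√n = 7.08
95% CI: t* = 1.996, (101.36, 109.84), width = 2 · t* · s/√n = 8.47

The 95% CI is wider by 8.47 - 7.08 = 1.39.
Higher confidence requires a wider interval.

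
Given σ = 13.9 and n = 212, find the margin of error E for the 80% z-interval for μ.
Margin of error = 1.22

Margin of error = z* · σ/√n
= 1.282 · 13.9/√212
= 1.282 · 13.9/14.5602
= 1.22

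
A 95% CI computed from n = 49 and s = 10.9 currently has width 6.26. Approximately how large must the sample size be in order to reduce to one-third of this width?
n ≈ 441

CI width ∝ 1/√n
To reduce width by factor 3, need √n to grow by 3 → need 3² = 9 times as many samples.

Current: n = 49, width = 6.26
New: n = 441, width ≈ 2.04

Width reduced by factor of 6.26/2.04 = 3.07.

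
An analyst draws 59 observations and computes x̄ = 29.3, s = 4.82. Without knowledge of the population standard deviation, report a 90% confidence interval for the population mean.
(28.25, 30.35)

t-interval (σ unknown):
df = n - 1 = 58
t* = 1.672 for 90% confidence

Margin of error = t* · s/√n = 1.672 · 4.82/√59 = 1.05

CI: (28.25, 30.35)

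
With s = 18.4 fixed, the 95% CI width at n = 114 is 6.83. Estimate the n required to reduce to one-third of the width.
n ≈ 1026

CI width ∝ 1/√n
To reduce width by factor 3, need √n to grow by 3 → need 3² = 9 times as many samples.

Current: n = 114, width = 6.83
New: n = 1026, width ≈ 2.25

Width reduced by factor of 6.83/2.25 = 3.04.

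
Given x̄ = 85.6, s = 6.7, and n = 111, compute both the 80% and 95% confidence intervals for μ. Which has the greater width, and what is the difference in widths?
95% CI is wider by 0.88

df = 110
80% CI: t* = 1.289, (84.78, 86.42), width = 2 · t* · s/√n = 1.64
95% CI: t* = 1.982, (84.34, 86.86), width = 2 · t* · s/√n = 2.52

The 95% CI is wider by 2.52 - 1.64 = 0.88.
Higher confidence requires a wider interval.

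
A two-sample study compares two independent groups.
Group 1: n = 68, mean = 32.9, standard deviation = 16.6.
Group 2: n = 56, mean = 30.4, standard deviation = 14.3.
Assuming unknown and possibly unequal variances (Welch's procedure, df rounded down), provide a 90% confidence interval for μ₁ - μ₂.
(-2.10, 7.10)

Difference: x̄₁ - x̄₂ = 2.50
SE = √(s₁²/n₁ + s₂²/n₂) = √(16.6²/68 + 14.3²/56) = 2.7756
df = 121.74 → 121 (Welch–Satterthwaite, rounded down)
t* = 1.658

CI: 2.50 ± 1.658 · 2.7756 = 2.50 ± 4.60 = (-2.10, 7.10)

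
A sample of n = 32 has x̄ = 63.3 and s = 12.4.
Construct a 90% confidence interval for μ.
(59.58, 67.02)

t-interval (σ unknown):
df = n - 1 = 31
t* = 1.696 for 90% confidence

Margin of error = t* · s/√n = 1.696 · 12.4/√32 = 3.72

CI: (59.58, 67.02)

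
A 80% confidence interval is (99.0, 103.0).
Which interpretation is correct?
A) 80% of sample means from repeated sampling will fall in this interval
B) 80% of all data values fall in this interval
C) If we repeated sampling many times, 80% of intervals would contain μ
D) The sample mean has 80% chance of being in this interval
C

A) Wrong — coverage applies to intervals containing μ, not to future x̄ values.
B) Wrong — a CI is about the parameter μ, not individual data values.
C) Correct — this is the frequentist long-run coverage interpretation.
D) Wrong — x̄ is observed and sits in the interval by construction.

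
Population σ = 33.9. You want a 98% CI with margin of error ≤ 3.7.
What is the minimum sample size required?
n ≥ 455

For margin E ≤ 3.7:
n ≥ (z* · σ / E)²
n ≥ (2.326 · 33.9 / 3.7)²
n ≥ 454.17

Minimum n = 455 (rounding up)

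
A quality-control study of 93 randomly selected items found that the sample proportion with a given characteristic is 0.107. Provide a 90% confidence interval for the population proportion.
(0.054, 0.160)

Proportion CI:
SE = √(p̂(1-p̂)/n) = √(0.107 · 0.893 / 93) = 0.03205

z* = 1.645
Margin = z* · SE = 1.645 · 0.03205 = 0.0527

CI: 0.107 ± 0.0527 = (0.054, 0.160)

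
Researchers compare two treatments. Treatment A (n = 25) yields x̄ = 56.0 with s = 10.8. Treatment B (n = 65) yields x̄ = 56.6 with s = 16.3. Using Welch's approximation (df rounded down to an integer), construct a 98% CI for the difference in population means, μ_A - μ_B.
(-7.66, 6.46)

Difference: x̄₁ - x̄₂ = -0.60
SE = √(s₁²/n₁ + s₂²/n₂) = √(10.8²/25 + 16.3²/65) = 2.9586
df = 65.59 → 65 (Welch–Satterthwaite, rounded down)
t* = 2.385

CI: -0.60 ± 2.385 · 2.9586 = -0.60 ± 7.06 = (-7.66, 6.46)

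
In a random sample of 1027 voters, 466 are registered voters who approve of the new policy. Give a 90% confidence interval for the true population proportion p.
(0.428, 0.479)

Proportion CI:
p̂ = 466/1027 = 0.45375
SE = √(p̂(1-p̂)/n) = √(0.45375 · 0.54625 / 1027) = 0.01554

z* = 1.645
Margin = z* · SE = 1.645 · 0.01554 = 0.0256

CI: 0.45375 ± 0.0256 = (0.428, 0.479)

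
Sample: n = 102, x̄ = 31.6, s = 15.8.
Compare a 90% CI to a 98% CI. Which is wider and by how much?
98% CI is wider by 2.21

df = 101
90% CI: t* = 1.660, (29.00, 34.20), width = 2 · t* · s/√n = 5.19
98% CI: t* = 2.364, (27.90, 35.30), width = 2 · t* · s/√n = 7.40

The 98% CI is wider by 7.40 - 5.19 = 2.21.
Higher confidence requires a wider interval.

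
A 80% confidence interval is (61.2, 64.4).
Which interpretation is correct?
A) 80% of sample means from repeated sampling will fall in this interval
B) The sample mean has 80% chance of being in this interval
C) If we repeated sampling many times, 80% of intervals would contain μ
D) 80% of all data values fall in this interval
C

A) Wrong — coverage applies to intervals containing μ, not to future x̄ values.
B) Wrong — x̄ is observed and sits in the interval by construction.
C) Correct — this is the frequentist long-run coverage interpretation.
D) Wrong — a CI is about the parameter μ, not individual data values.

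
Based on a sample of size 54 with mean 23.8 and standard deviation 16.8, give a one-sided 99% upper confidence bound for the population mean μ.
μ ≤ 29.28

Upper bound (one-sided):
t* = 2.399 (one-sided for 99%)
Upper bound = x̄ + t* · s/√n = 23.8 + 2.399 · 16.8/√54 = 29.28

We are 99% confident that μ ≤ 29.28.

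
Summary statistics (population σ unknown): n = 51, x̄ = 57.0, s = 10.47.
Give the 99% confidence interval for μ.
(53.07, 60.93)

t-interval (σ unknown):
df = n - 1 = 50
t* = 2.678 for 99% confidence

Margin of error = t* · s/√n = 2.678 · 10.47/√51 = 3.93

CI: (53.07, 60.93)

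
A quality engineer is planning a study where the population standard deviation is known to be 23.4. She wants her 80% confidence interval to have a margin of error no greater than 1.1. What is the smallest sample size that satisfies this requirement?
n ≥ 744

For margin E ≤ 1.1:
n ≥ (z* · σ / E)²
n ≥ (1.282 · 23.4 / 1.1)²
n ≥ 743.74

Minimum n = 744 (rounding up)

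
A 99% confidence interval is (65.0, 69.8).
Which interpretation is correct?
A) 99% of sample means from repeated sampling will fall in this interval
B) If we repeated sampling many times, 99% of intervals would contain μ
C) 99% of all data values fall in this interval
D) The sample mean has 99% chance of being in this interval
B

A) Wrong — coverage applies to intervals containing μ, not to future x̄ values.
B) Correct — this is the frequentist long-run coverage interpretation.
C) Wrong — a CI is about the parameter μ, not individual data values.
D) Wrong — x̄ is observed and sits in the interval by construction.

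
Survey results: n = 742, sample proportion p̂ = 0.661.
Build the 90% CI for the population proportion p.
(0.632, 0.690)

Proportion CI:
SE = √(p̂(1-p̂)/n) = √(0.661 · 0.339 / 742) = 0.01738

z* = 1.645
Margin = z* · SE = 1.645 · 0.01738 = 0.0286

CI: 0.661 ± 0.0286 = (0.632, 0.690)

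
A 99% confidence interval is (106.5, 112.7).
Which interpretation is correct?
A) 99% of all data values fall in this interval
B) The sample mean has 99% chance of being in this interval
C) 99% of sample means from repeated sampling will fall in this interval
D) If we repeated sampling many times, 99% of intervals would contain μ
D

A) Wrong — a CI is about the parameter μ, not individual data values.
B) Wrong — x̄ is observed and sits in the interval by construction.
C) Wrong — coverage applies to intervals containing μ, not to future x̄ values.
D) Correct — this is the frequentist long-run coverage interpretation.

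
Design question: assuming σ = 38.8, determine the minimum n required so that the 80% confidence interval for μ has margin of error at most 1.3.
n ≥ 1465

For margin E ≤ 1.3:
n ≥ (z* · σ / E)²
n ≥ (1.282 · 38.8 / 1.3)²
n ≥ 1464.04

Minimum n = 1465 (rounding up)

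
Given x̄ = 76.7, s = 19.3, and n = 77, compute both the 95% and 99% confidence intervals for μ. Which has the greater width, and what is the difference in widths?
99% CI is wider by 2.86

df = 76
95% CI: t* = 1.992, (72.32, 81.08), width = 2 · t* · s/√n = 8.76
99% CI: t* = 2.642, (70.89, 82.51), width = 2 · t* · s/√n = 11.62

The 99% CI is wider by 11.62 - 8.76 = 2.86.
Higher confidence requires a wider interval.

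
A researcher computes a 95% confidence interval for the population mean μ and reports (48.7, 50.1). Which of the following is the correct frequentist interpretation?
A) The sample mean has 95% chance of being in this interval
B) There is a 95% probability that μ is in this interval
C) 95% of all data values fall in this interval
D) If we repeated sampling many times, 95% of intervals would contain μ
D

A) Wrong — x̄ is observed and sits in the interval by construction.
B) Wrong — μ is fixed; the randomness lives in the interval, not in μ.
C) Wrong — a CI is about the parameter μ, not individual data values.
D) Correct — this is the frequentist long-run coverage interpretation.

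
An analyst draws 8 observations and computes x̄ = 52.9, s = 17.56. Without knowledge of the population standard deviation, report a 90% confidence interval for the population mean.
(41.14, 64.66)

t-interval (σ unknown):
df = n - 1 = 7
t* = 1.895 for 90% confidence

Margin of error = t* · s/√n = 1.895 · 17.56/√8 = 11.76

CI: (41.14, 64.66)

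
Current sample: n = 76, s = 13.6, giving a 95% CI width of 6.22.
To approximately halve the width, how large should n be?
n ≈ 304

CI width ∝ 1/√n
To reduce width by factor 2, need √n to grow by 2 → need 2² = 4 times as many samples.

Current: n = 76, width = 6.22
New: n = 304, width ≈ 3.07

Width reduced by factor of 6.22/3.07 = 2.03.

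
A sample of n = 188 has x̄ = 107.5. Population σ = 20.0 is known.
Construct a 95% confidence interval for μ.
(104.64, 110.36)

z-interval (σ known):
z* = 1.960 for 95% confidence

Margin of error = z* · σ/√n = 1.960 · 20.0/√188 = 2.86

CI: (107.5 - 2.86, 107.5 + 2.86) = (104.64, 110.36)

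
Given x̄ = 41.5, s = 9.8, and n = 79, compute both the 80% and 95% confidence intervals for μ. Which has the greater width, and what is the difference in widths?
95% CI is wider by 1.54

df = 78
80% CI: t* = 1.292, (40.08, 42.92), width = 2 · t* · s/√n = 2.85
95% CI: t* = 1.991, (39.30, 43.70), width = 2 · t* · s/√n = 4.39

The 95% CI is wider by 4.39 - 2.85 = 1.54.
Higher confidence requires a wider interval.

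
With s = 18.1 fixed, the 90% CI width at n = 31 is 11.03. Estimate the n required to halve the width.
n ≈ 124

CI width ∝ 1/√n
To reduce width by factor 2, need √n to grow by 2 → need 2² = 4 times as many samples.

Current: n = 31, width = 11.03
New: n = 124, width ≈ 5.39

Width reduced by factor of 11.03/5.39 = 2.05.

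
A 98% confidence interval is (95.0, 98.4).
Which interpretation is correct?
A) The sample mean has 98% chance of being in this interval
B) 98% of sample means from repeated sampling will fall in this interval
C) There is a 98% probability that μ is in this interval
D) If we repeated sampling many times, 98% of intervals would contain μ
D

A) Wrong — x̄ is observed and sits in the interval by construction.
B) Wrong — coverage applies to intervals containing μ, not to future x̄ values.
C) Wrong — μ is fixed; the randomness lives in the interval, not in μ.
D) Correct — this is the frequentist long-run coverage interpretation.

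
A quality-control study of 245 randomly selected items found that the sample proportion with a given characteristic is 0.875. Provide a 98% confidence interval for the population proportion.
(0.826, 0.924)

Proportion CI:
SE = √(p̂(1-p̂)/n) = √(0.875 · 0.125 / 245) = 0.02113

z* = 2.326
Margin = z* · SE = 2.326 · 0.02113 = 0.0491

CI: 0.875 ± 0.0491 = (0.826, 0.924)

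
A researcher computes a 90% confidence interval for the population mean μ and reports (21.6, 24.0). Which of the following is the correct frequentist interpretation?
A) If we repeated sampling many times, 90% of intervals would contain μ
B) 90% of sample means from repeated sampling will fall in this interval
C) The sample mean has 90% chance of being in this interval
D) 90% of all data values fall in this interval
A

A) Correct — this is the frequentist long-run coverage interpretation.
B) Wrong — coverage applies to intervals containing μ, not to future x̄ values.
C) Wrong — x̄ is observed and sits in the interval by construction.
D) Wrong — a CI is about the parameter μ, not individual data values.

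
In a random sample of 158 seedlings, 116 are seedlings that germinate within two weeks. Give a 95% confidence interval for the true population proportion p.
(0.665, 0.803)

Proportion CI:
p̂ = 116/158 = 0.73418
SE = √(p̂(1-p̂)/n) = √(0.73418 · 0.26582 / 158) = 0.03515

z* = 1.960
Margin = z* · SE = 1.960 · 0.03515 = 0.0689

CI: 0.73418 ± 0.0689 = (0.665, 0.803)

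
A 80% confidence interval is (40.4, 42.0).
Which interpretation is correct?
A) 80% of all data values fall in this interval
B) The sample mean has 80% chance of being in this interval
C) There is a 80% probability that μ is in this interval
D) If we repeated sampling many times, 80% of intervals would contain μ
D

A) Wrong — a CI is about the parameter μ, not individual data values.
B) Wrong — x̄ is observed and sits in the interval by construction.
C) Wrong — μ is fixed; the randomness lives in the interval, not in μ.
D) Correct — this is the frequentist long-run coverage interpretation.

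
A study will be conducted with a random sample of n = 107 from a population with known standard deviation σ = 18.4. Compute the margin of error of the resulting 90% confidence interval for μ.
Margin of error = 2.93

Margin of error = z* · σ/√n
= 1.645 · 18.4/√107
= 1.645 · 18.4/10.3441
= 2.93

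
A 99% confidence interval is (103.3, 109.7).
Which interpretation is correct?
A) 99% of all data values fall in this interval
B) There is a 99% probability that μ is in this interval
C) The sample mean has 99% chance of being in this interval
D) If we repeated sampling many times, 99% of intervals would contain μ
D

A) Wrong — a CI is about the parameter μ, not individual data values.
B) Wrong — μ is fixed; the randomness lives in the interval, not in μ.
C) Wrong — x̄ is observed and sits in the interval by construction.
D) Correct — this is the frequentist long-run coverage interpretation.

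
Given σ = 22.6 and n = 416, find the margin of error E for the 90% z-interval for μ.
Margin of error = 1.82

Margin of error = z* · σ/√n
= 1.645 · 22.6/√416
= 1.645 · 22.6/20.3961
= 1.82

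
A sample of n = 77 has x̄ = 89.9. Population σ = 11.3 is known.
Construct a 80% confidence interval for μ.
(88.25, 91.55)

z-interval (σ known):
z* = 1.282 for 80% confidence

Margin of error = z* · σ/√n = 1.282 · 11.3/√77 = 1.65

CI: (89.9 - 1.65, 89.9 + 1.65) = (88.25, 91.55)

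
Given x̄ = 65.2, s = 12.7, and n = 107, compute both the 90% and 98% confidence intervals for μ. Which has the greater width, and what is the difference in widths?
98% CI is wider by 1.73

df = 106
90% CI: t* = 1.659, (63.16, 67.24), width = 2 · t* · s/√n = 4.07
98% CI: t* = 2.362, (62.30, 68.10), width = 2 · t* · s/√n = 5.80

The 98% CI is wider by 5.80 - 4.07 = 1.73.
Higher confidence requires a wider interval.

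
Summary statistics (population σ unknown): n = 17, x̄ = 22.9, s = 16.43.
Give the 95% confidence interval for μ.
(14.45, 31.35)

t-interval (σ unknown):
df = n - 1 = 16
t* = 2.120 for 95% confidence

Margin of error = t* · s/√n = 2.120 · 16.43/√17 = 8.45

CI: (14.45, 31.35)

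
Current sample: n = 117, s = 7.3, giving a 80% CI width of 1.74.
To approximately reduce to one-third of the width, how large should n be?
n ≈ 1053

CI width ∝ 1/√n
To reduce width by factor 3, need √n to grow by 3 → need 3² = 9 times as many samples.

Current: n = 117, width = 1.74
New: n = 1053, width ≈ 0.58

Width reduced by factor of 1.74/0.58 = 3.00.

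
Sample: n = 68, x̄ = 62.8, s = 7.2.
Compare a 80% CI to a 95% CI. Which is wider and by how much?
95% CI is wider by 1.23

df = 67
80% CI: t* = 1.294, (61.67, 63.93), width = 2 · t* · s/√n = 2.26
95% CI: t* = 1.996, (61.06, 64.54), width = 2 · t* · s/√n = 3.49

The 95% CI is wider by 3.49 - 2.26 = 1.23.
Higher confidence requires a wider interval.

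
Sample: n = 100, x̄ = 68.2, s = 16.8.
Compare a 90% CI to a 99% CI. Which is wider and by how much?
99% CI is wider by 3.24

df = 99
90% CI: t* = 1.660, (65.41, 70.99), width = 2 · t* · s/√n = 5.58
99% CI: t* = 2.626, (63.79, 72.61), width = 2 · t* · s/√n = 8.82

The 99% CI is wider by 8.82 - 5.58 = 3.24.
Higher confidence requires a wider interval.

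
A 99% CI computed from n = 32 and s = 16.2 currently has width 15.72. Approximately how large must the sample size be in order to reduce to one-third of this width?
n ≈ 288

CI width ∝ 1/√n
To reduce width by factor 3, need √n to grow by 3 → need 3² = 9 times as many samples.

Current: n = 32, width = 15.72
New: n = 288, width ≈ 4.95

Width reduced by factor of 15.72/4.95 = 3.18.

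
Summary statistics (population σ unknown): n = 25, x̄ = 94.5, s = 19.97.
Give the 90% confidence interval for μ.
(87.67, 101.33)

t-interval (σ unknown):
df = n - 1 = 24
t* = 1.711 for 90% confidence

Margin of error = t* · s/√n = 1.711 · 19.97/√25 = 6.83

CI: (87.67, 101.33)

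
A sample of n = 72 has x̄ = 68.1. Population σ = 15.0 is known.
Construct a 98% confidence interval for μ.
(63.99, 72.21)

z-interval (σ known):
z* = 2.326 for 98% confidence

Margin of error = z* · σ/√n = 2.326 · 15.0/√72 = 4.11

CI: (68.1 - 4.11, 68.1 + 4.11) = (63.99, 72.21)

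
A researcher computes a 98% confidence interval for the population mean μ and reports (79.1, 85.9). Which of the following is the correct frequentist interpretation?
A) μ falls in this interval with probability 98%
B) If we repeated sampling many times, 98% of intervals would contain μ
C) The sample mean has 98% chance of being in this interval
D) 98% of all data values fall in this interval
B

A) Wrong — μ is fixed; the randomness lives in the interval, not in μ.
B) Correct — this is the frequentist long-run coverage interpretation.
C) Wrong — x̄ is observed and sits in the interval by construction.
D) Wrong — a CI is about the parameter μ, not individual data values.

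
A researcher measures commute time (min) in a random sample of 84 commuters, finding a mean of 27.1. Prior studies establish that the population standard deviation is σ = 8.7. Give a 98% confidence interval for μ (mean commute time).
(24.89, 29.31)

z-interval (σ known):
z* = 2.326 for 98% confidence

Margin of error = z* · σ/√n = 2.326 · 8.7/√84 = 2.21

CI: (27.1 - 2.21, 27.1 + 2.21) = (24.89, 29.31)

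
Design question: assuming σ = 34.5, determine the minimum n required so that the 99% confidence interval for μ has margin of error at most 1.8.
n ≥ 2438

For margin E ≤ 1.8:
n ≥ (z* · σ / E)²
n ≥ (2.576 · 34.5 / 1.8)²
n ≥ 2437.73

Minimum n = 2438 (rounding up)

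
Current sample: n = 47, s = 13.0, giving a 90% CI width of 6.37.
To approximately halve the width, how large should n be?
n ≈ 188

CI width ∝ 1/√n
To reduce width by factor 2, need √n to grow by 2 → need 2² = 4 times as many samples.

Current: n = 47, width = 6.37
New: n = 188, width ≈ 3.13

Width reduced by factor of 6.37/3.13 = 2.04.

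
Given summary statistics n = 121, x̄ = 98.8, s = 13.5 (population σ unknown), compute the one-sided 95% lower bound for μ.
μ ≥ 96.77

Lower bound (one-sided):
t* = 1.658 (one-sided for 95%)
Lower bound = x̄ - t* · s/√n = 98.8 - 1.658 · 13.5/√121 = 96.77

We are 95% confident that μ ≥ 96.77.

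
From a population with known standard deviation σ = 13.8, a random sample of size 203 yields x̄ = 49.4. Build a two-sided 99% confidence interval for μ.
(46.90, 51.90)

z-interval (σ known):
z* = 2.576 for 99% confidence

Margin of error = z* · σ/√n = 2.576 · 13.8/√203 = 2.50

CI: (49.4 - 2.50, 49.4 + 2.50) = (46.90, 51.90)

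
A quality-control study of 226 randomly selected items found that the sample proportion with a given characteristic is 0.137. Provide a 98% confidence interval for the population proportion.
(0.084, 0.190)

Proportion CI:
SE = √(p̂(1-p̂)/n) = √(0.137 · 0.863 / 226) = 0.02287

z* = 2.326
Margin = z* · SE = 2.326 · 0.02287 = 0.0532

CI: 0.137 ± 0.0532 = (0.084, 0.190)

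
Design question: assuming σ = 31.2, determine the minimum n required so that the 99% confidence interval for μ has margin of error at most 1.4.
n ≥ 3296

For margin E ≤ 1.4:
n ≥ (z* · σ / E)²
n ≥ (2.576 · 31.2 / 1.4)²
n ≥ 3295.68

Minimum n = 3296 (rounding up)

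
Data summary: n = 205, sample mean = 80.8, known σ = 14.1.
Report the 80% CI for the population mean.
(79.54, 82.06)

z-interval (σ known):
z* = 1.282 for 80% confidence

Margin of error = z* · σ/√n = 1.282 · 14.1/√205 = 1.26

CI: (80.8 - 1.26, 80.8 + 1.26) = (79.54, 82.06)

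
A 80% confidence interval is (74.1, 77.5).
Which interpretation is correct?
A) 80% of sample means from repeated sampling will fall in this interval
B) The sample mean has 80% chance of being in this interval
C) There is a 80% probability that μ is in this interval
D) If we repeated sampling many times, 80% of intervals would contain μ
D

A) Wrong — coverage applies to intervals containing μ, not to future x̄ values.
B) Wrong — x̄ is observed and sits in the interval by construction.
C) Wrong — μ is fixed; the randomness lives in the interval, not in μ.
D) Correct — this is the frequentist long-run coverage interpretation.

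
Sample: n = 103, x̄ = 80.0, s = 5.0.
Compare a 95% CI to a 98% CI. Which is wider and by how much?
98% CI is wider by 0.38

df = 102
95% CI: t* = 1.983, (79.02, 80.98), width = 2 · t* · s/√n = 1.95
98% CI: t* = 2.363, (78.84, 81.16), width = 2 · t* · s/√n = 2.33

The 98% CI is wider by 2.33 - 1.95 = 0.38.
Higher confidence requires a wider interval.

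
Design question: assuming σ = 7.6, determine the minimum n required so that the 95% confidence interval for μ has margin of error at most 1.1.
n ≥ 184

For margin E ≤ 1.1:
n ≥ (z* · σ / E)²
n ≥ (1.960 · 7.6 / 1.1)²
n ≥ 183.38

Minimum n = 184 (rounding up)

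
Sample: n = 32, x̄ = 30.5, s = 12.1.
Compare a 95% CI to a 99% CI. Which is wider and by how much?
99% CI is wider by 3.01

df = 31
95% CI: t* = 2.040, (26.14, 34.86), width = 2 · t* · s/√n = 8.73
99% CI: t* = 2.744, (24.63, 36.37), width = 2 · t* · s/√n = 11.74

The 99% CI is wider by 11.74 - 8.73 = 3.01.
Higher confidence requires a wider interval.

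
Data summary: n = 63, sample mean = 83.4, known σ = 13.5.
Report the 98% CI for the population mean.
(79.44, 87.36)

z-interval (σ known):
z* = 2.326 for 98% confidence

Margin of error = z* · σ/√n = 2.326 · 13.5/√63 = 3.96

CI: (83.4 - 3.96, 83.4 + 3.96) = (79.44, 87.36)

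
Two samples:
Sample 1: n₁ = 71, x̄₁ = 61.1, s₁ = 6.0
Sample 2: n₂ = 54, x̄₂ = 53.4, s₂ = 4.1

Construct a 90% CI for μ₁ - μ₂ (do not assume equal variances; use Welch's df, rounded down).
(6.20, 9.20)

Difference: x̄₁ - x̄₂ = 7.70
SE = √(s₁²/n₁ + s₂²/n₂) = √(6.0²/71 + 4.1²/54) = 0.9046
df = 121.73 → 121 (Welch–Satterthwaite, rounded down)
t* = 1.658

CI: 7.70 ± 1.658 · 0.9046 = 7.70 ± 1.50 = (6.20, 9.20)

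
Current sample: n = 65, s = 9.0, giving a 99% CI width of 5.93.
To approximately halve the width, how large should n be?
n ≈ 260

CI width ∝ 1/√n
To reduce width by factor 2, need √n to grow by 2 → need 2² = 4 times as many samples.

Current: n = 65, width = 5.93
New: n = 260, width ≈ 2.90

Width reduced by factor of 5.93/2.90 = 2.04.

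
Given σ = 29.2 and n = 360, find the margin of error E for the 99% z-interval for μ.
Margin of error = 3.96

Margin of error = z* · σ/√n
= 2.576 · 29.2/√360
= 2.576 · 29.2/18.9737
= 3.96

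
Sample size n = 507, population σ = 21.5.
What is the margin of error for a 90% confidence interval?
Margin of error = 1.57

Margin of error = z* · σ/√n
= 1.645 · 21.5/√507
= 1.645 · 21.5/22.5167
= 1.57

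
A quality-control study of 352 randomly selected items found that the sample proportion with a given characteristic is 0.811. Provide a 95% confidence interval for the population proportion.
(0.770, 0.852)

Proportion CI:
SE = √(p̂(1-p̂)/n) = √(0.811 · 0.189 / 352) = 0.02087

z* = 1.960
Margin = z* · SE = 1.960 · 0.02087 = 0.0409

CI: 0.811 ± 0.0409 = (0.770, 0.852)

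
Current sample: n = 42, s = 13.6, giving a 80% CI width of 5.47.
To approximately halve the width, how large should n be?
n ≈ 168

CI width ∝ 1/√n
To reduce width by factor 2, need √n to grow by 2 → need 2² = 4 times as many samples.

Current: n = 42, width = 5.47
New: n = 168, width ≈ 2.70

Width reduced by factor of 5.47/2.70 = 2.03.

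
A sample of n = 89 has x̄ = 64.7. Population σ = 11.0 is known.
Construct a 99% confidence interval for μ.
(61.70, 67.70)

z-interval (σ known):
z* = 2.576 for 99% confidence

Margin of error = z* · σ/√n = 2.576 · 11.0/√89 = 3.00

CI: (64.7 - 3.00, 64.7 + 3.00) = (61.70, 67.70)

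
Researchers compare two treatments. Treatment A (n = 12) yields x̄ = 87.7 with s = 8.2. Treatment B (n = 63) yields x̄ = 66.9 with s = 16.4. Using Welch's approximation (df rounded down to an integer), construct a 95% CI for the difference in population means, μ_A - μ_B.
(14.38, 27.22)

Difference: x̄₁ - x̄₂ = 20.80
SE = √(s₁²/n₁ + s₂²/n₂) = √(8.2²/12 + 16.4²/63) = 3.1421
df = 30.96 → 30 (Welch–Satterthwaite, rounded down)
t* = 2.042

CI: 20.80 ± 2.042 · 3.1421 = 20.80 ± 6.42 = (14.38, 27.22)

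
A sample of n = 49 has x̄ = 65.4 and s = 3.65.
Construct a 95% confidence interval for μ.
(64.35, 66.45)

t-interval (σ unknown):
df = n - 1 = 48
t* = 2.011 for 95% confidence

Margin of error = t* · s/√n = 2.011 · 3.65/√49 = 1.05

CI: (64.35, 66.45)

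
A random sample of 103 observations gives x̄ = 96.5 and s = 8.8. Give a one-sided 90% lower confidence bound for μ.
μ ≥ 95.38

Lower bound (one-sided):
t* = 1.290 (one-sided for 90%)
Lower bound = x̄ - t* · s/√n = 96.5 - 1.290 · 8.8/√103 = 95.38

We are 90% confident that μ ≥ 95.38.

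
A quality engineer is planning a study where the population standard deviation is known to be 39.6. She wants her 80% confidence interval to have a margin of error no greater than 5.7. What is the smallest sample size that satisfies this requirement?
n ≥ 80

For margin E ≤ 5.7:
n ≥ (z* · σ / E)²
n ≥ (1.282 · 39.6 / 5.7)²
n ≥ 79.33

Minimum n = 80 (rounding up)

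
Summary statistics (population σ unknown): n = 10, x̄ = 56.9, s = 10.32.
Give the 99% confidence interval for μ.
(46.29, 67.51)

t-interval (σ unknown):
df = n - 1 = 9
t* = 3.250 for 99% confidence

Margin of error = t* · s/√n = 3.250 · 10.32/√10 = 10.61

CI: (46.29, 67.51)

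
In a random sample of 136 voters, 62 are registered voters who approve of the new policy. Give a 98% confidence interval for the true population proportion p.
(0.357, 0.555)

Proportion CI:
p̂ = 62/136 = 0.45588
SE = √(p̂(1-p̂)/n) = √(0.45588 · 0.54412 / 136) = 0.04271

z* = 2.326
Margin = z* · SE = 2.326 · 0.04271 = 0.0993

CI: 0.45588 ± 0.0993 = (0.357, 0.555)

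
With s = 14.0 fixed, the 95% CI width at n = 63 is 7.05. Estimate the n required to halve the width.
n ≈ 252

CI width ∝ 1/√n
To reduce width by factor 2, need √n to grow by 2 → need 2² = 4 times as many samples.

Current: n = 63, width = 7.05
New: n = 252, width ≈ 3.47

Width reduced by factor of 7.05/3.47 = 2.03.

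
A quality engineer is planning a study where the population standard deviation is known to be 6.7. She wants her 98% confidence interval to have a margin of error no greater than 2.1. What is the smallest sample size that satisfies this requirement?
n ≥ 56

For margin E ≤ 2.1:
n ≥ (z* · σ / E)²
n ≥ (2.326 · 6.7 / 2.1)²
n ≥ 55.07

Minimum n = 56 (rounding up)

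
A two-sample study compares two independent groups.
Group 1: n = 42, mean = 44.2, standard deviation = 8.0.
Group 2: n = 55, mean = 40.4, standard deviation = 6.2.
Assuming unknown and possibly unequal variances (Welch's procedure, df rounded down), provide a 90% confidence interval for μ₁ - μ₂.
(1.32, 6.28)

Difference: x̄₁ - x̄₂ = 3.80
SE = √(s₁²/n₁ + s₂²/n₂) = √(8.0²/42 + 6.2²/55) = 1.4909
df = 75.22 → 75 (Welch–Satterthwaite, rounded down)
t* = 1.665

CI: 3.80 ± 1.665 · 1.4909 = 3.80 ± 2.48 = (1.32, 6.28)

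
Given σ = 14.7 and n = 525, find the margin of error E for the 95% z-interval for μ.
Margin of error = 1.26

Margin of error = z* · σ/√n
= 1.960 · 14.7/√525
= 1.960 · 14.7/22.9129
= 1.26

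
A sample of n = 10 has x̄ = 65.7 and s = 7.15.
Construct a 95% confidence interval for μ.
(60.59, 70.81)

t-interval (σ unknown):
df = n - 1 = 9
t* = 2.262 for 95% confidence

Margin of error = t* · s/√n = 2.262 · 7.15/√10 = 5.11

CI: (60.59, 70.81)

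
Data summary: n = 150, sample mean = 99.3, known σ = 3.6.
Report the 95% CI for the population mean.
(98.72, 99.88)

z-interval (σ known):
z* = 1.960 for 95% confidence

Margin of error = z* · σ/√n = 1.960 · 3.6/√150 = 0.58

CI: (99.3 - 0.58, 99.3 + 0.58) = (98.72, 99.88)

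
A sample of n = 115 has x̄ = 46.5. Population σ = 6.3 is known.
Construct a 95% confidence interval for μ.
(45.35, 47.65)

z-interval (σ known):
z* = 1.960 for 95% confidence

Margin of error = z* · σ/√n = 1.960 · 6.3/√115 = 1.15

CI: (46.5 - 1.15, 46.5 + 1.15) = (45.35, 47.65)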